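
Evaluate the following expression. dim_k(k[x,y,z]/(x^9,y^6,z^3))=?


Basis: x^iy^jz^k, i<9,j<6,k<3
9*6*3=162


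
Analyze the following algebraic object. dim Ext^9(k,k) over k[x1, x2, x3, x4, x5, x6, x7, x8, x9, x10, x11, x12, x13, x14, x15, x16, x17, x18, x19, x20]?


C(n,i)=C(20,9)=167960


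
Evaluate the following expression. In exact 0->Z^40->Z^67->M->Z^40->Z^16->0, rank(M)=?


Alt sum=0:
(-1)^0*40 + (-1)^1*67 + (-1)^2*? + (-1)^3*40 + (-1)^4*16=0
rank(M)=51


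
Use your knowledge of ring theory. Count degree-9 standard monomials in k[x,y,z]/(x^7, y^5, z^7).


Need i<7, j<5, k<7 with i+j+k=9.
For each i, j ranges over max(0,9-i-6)..min(4,9-i):
  i=0: j in [3,4] -> 2
  i=1: j in [2,4] -> 3
  i=2: j in [1,4] -> 4
  i=3: j in [0,4] -> 5
  i=4: j in [0,4] -> 5
  i=5: j in [0,4] -> 5
  i=6: j in [0,3] -> 4
H(9) = 2+3+4+5+5+5+4 = 28


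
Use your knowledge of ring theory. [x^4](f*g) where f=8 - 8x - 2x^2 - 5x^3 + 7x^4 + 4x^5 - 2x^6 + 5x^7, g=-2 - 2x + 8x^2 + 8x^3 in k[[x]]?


[x^4] = sum a_i*b_j, i+j=4
  -8*8=-64
  -2*8=-16
  -5*-2=10
  7*-2=-14
Sum=-84


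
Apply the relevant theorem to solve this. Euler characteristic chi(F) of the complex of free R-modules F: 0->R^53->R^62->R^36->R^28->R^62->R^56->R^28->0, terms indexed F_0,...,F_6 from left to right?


chi = sum (-1)^i * rank:
(-1)^0*53=53
(-1)^1*62=-62
(-1)^2*36=36
(-1)^3*28=-28
(-1)^4*62=62
(-1)^5*56=-56
(-1)^6*28=28
chi=33


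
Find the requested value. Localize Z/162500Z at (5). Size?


5-primary part: 162500=5^5*52
Size=5^5=3125


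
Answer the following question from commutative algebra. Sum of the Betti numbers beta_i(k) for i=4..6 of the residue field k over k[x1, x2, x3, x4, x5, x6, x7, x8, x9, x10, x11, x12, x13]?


Koszul resolution: beta_i(k)=C(n,i), n=13
C(13,4)=715, C(13,5)=1287, C(13,6)=1716
Sum=3718


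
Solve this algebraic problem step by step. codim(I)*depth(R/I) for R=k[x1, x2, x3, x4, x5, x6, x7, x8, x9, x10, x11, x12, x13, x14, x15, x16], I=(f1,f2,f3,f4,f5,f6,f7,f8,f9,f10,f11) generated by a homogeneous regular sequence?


codim=11, depth=dim(R/I)=16-11=5
Product=11*5=55


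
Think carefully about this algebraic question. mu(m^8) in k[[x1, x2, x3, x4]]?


C(n+d-1,d)=C(11,8)=165


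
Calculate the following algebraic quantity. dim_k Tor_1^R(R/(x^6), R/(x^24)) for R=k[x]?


Tor_1(R/I,R/J)=(I cap J)/IJ=(x^24)/(x^30)
dim=30-24=min(6,24)=6


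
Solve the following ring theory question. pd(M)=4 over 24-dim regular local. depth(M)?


pd+depth=depth(R)=24
depth=24-4=20


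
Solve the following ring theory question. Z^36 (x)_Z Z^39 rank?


rank(M(x)N) = rank(M)*rank(N)
36*39 = 1404


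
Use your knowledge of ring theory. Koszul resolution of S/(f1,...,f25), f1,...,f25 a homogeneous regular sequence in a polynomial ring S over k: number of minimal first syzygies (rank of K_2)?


Regular sequence => Koszul complex is the minimal free resolution.
Syz_1 minimally generated by Koszul relations f_i*e_j - f_j*e_i (i<j): mu(Syz_1) = beta_2 = C(m,2) = m(m-1)/2
m=25
25*24/2 = 300


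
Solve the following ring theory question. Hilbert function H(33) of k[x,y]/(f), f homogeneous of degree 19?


H(t)=d for t>=d-1.
d=19, t=33
H(33)=19


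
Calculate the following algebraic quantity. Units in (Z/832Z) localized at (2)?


Local ring = Z/64Z.
phi(64) = 2^5*(2-1) = 32


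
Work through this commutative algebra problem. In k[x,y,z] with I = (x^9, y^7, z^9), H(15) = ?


Need i<9, j<7, k<9 with i+j+k=15.
For each i, j ranges over max(0,15-i-8)..min(6,15-i):
  i=0: j in [7,6] -> 0
  i=1: j in [6,6] -> 1
  i=2: j in [5,6] -> 2
  i=3: j in [4,6] -> 3
  i=4: j in [3,6] -> 4
  i=5: j in [2,6] -> 5
  i=6: j in [1,6] -> 6
  i=7: j in [0,6] -> 7
  i=8: j in [0,6] -> 7
H(15) = 0+1+2+3+4+5+6+7+7 = 35


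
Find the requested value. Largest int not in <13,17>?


gcd(13,17)=1 => F=ab-a-b=13*17-13-17=221-30=191


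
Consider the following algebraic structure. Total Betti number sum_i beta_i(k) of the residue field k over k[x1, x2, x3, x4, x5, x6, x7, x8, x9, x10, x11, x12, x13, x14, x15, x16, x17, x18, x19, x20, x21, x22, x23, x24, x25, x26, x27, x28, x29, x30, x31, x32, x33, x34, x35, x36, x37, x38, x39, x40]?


Koszul resolution: beta_i(k)=C(n,i), n=40
sum_i C(40,i) = 2^40 = 1099511627776


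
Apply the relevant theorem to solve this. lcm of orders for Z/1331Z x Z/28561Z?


Exponent = lcm of the cyclic orders; pairwise coprime => product.
11^3*13^4=1331*28561=38014691


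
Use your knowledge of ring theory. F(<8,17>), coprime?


gcd(8,17)=1 => F=ab-a-b=8*17-8-17=136-25=111


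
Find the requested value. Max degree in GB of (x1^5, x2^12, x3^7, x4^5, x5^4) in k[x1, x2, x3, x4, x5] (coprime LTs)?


Pure powers, coprime LTs => already GB.
Degrees: 5, 12, 7, 5, 4
Max=12


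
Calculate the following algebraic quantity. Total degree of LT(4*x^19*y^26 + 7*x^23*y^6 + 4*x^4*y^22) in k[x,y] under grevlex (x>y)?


LT: 4*x^19*y^26
deg_x=19, deg_y=26
Total=19+26=45


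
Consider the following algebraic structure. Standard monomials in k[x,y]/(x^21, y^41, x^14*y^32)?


k[x,y]/I, I = (x^21, y^41, x^14*y^32)
Rect: 21x41=861. Corner: (21-14)x(41-32)=63.
dim = 861-63 = 798


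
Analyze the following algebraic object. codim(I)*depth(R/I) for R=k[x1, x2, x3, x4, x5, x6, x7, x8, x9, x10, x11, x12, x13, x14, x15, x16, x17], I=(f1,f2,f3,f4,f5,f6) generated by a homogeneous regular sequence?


codim=6, depth=dim(R/I)=17-6=11
Product=6*11=66


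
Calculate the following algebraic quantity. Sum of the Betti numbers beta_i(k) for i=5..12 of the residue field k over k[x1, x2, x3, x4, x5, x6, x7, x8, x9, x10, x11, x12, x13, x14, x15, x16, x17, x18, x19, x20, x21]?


Koszul resolution: beta_i(k)=C(n,i), n=21
C(21,5)=20349, C(21,6)=54264, C(21,7)=116280, C(21,8)=203490, C(21,9)=293930, C(21,10)=352716, C(21,11)=352716, C(21,12)=293930
Sum=1687675


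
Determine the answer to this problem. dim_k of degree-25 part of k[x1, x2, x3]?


C(d+n-1,n-1)=C(27,2)=351


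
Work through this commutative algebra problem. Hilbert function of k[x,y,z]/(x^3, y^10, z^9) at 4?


Need i<3, j<10, k<9 with i+j+k=4.
For each i, j ranges over max(0,4-i-8)..min(9,4-i):
  i=0: j in [0,4] -> 5
  i=1: j in [0,3] -> 4
  i=2: j in [0,2] -> 3
H(4) = 5+4+3 = 12


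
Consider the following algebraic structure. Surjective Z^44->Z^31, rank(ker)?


rank(ker) = 44-31 = 13


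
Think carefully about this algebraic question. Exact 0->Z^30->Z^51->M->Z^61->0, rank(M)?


Alt sum=0:
(-1)^0*30 + (-1)^1*51 + (-1)^2*? + (-1)^3*61=0
rank(M)=82


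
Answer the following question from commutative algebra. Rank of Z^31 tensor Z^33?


rank(M(x)N) = rank(M)*rank(N)
31*33 = 1023


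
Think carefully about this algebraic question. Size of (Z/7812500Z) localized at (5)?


5-primary part: 7812500=5^9*4
Size=5^9=1953125


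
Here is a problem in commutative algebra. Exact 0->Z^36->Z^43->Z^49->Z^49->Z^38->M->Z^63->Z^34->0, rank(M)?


Alt sum=0:
(-1)^0*36 + (-1)^1*43 + (-1)^2*49 + (-1)^3*49 + (-1)^4*38 + (-1)^5*? + (-1)^6*63 + (-1)^7*34=0
rank(M)=60


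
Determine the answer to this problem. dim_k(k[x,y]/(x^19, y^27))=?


Basis: x^i*y^j, i<19, j<27
19*27=513


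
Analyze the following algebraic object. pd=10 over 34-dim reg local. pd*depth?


pd+depth=34
depth=34-10=24
pd*depth=10*24=240


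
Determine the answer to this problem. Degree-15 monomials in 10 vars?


C(d+n-1,n-1)=C(24,9)=1307504


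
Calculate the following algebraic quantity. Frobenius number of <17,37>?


gcd(17,37)=1 => F=ab-a-b=17*37-17-37=629-54=575


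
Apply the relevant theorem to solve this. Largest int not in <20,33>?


gcd(20,33)=1 => F=ab-a-b=20*33-20-33=660-53=607


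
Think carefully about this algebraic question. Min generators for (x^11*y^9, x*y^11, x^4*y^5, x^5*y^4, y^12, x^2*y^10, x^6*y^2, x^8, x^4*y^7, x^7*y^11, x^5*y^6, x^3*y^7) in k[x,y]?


Remove redundant (divisible by others).
x^11*y^9 redundant.
x^4*y^7 redundant.
x^5*y^6 redundant.
x^7*y^11 redundant.
Min: x^8, x^6*y^2, x^5*y^4, x^4*y^5, x^3*y^7, x^2*y^10, x*y^11, y^12
Count=8


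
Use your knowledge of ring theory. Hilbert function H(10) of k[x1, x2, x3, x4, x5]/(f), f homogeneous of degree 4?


C(14,4)-C(10,4)=1001-210=791


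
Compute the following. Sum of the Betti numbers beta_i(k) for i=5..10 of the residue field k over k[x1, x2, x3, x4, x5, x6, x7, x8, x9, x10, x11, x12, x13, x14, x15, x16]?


Koszul resolution: beta_i(k)=C(n,i), n=16
C(16,5)=4368, C(16,6)=8008, C(16,7)=11440, C(16,8)=12870, C(16,9)=11440, C(16,10)=8008
Sum=56134


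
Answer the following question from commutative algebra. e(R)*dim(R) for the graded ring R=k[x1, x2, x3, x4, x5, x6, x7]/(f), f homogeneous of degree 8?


e(R)=deg(f)=8, dim(R)=7-1=6
e*dim=8*6=48


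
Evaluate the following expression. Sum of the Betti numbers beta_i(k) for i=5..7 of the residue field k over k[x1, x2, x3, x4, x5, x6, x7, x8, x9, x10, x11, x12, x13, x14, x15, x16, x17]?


Koszul resolution: beta_i(k)=C(n,i), n=17
C(17,5)=6188, C(17,6)=12376, C(17,7)=19448
Sum=38012


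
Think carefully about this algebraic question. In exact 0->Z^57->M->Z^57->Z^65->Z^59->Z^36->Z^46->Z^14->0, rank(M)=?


Alt sum=0:
(-1)^0*57 + (-1)^1*? + (-1)^2*57 + (-1)^3*65 + (-1)^4*59 + (-1)^5*36 + (-1)^6*46 + (-1)^7*14=0
rank(M)=104


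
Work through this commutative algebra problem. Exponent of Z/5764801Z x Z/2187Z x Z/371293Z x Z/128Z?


Exponent = lcm of the cyclic orders; pairwise coprime => product.
7^8*3^7*13^5*2^7=5764801*2187*371293*128=599183484617547648


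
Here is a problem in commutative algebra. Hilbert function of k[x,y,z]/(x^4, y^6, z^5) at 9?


Need i<4, j<6, k<5 with i+j+k=9.
For each i, j ranges over max(0,9-i-4)..min(5,9-i):
  i=0: j in [5,5] -> 1
  i=1: j in [4,5] -> 2
  i=2: j in [3,5] -> 3
  i=3: j in [2,5] -> 4
H(9) = 1+2+3+4 = 10


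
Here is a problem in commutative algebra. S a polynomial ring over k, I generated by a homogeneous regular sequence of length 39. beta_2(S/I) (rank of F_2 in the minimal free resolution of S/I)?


Regular sequence => Koszul complex is the minimal free resolution.
Syz_1 minimally generated by Koszul relations f_i*e_j - f_j*e_i (i<j): mu(Syz_1) = beta_2 = C(m,2) = m(m-1)/2
m=39
39*38/2 = 741


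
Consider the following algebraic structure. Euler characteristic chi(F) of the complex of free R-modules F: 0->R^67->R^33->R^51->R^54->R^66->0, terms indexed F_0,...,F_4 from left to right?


chi = sum (-1)^i * rank:
(-1)^0*67=67
(-1)^1*33=-33
(-1)^2*51=51
(-1)^3*54=-54
(-1)^4*66=66
chi=97


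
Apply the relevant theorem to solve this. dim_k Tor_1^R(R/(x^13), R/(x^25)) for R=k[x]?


Tor_1(R/I,R/J)=(I cap J)/IJ=(x^25)/(x^38)
dim=38-25=min(13,25)=13


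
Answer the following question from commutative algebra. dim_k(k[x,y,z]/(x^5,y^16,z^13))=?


Basis: x^iy^jz^k, i<5,j<16,k<13
5*16*13=1040


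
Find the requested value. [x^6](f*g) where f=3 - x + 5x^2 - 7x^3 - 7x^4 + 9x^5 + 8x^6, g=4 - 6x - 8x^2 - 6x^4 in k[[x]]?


[x^6] = sum a_i*b_j, i+j=6
  5*-6=-30
  -7*-8=56
  9*-6=-54
  8*4=32
Sum=4


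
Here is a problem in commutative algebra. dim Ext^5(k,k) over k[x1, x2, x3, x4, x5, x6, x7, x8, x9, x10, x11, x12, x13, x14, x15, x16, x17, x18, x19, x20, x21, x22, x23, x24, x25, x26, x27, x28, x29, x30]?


C(n,i)=C(30,5)=142506


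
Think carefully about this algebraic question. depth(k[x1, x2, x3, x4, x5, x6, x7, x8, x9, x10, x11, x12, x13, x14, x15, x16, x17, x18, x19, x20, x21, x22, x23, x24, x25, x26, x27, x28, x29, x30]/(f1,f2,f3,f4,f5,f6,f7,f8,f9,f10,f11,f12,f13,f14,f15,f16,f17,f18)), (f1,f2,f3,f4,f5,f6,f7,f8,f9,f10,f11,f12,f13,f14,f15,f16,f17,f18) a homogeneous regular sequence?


depth(R)=30
depth(R/I)=30-18=12


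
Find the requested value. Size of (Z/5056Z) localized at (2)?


2-primary part: 5056=2^6*79
Size=2^6=64


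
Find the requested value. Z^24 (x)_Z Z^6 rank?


rank(M(x)N) = rank(M)*rank(N)
24*6 = 144


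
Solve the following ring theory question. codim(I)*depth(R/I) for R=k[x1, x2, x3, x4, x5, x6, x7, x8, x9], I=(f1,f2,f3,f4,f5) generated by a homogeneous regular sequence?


codim=5, depth=dim(R/I)=9-5=4
Product=5*4=20


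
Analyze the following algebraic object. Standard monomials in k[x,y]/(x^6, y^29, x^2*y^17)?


k[x,y]/I, I = (x^6, y^29, x^2*y^17)
Rect: 6x29=174. Corner: (6-2)x(29-17)=48.
dim = 174-48 = 126


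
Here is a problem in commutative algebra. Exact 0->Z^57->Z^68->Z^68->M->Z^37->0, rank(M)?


Alt sum=0:
(-1)^0*57 + (-1)^1*68 + (-1)^2*68 + (-1)^3*? + (-1)^4*37=0
rank(M)=94


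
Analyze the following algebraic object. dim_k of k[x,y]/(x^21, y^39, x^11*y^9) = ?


k[x,y]/I, I = (x^21, y^39, x^11*y^9)
Rect: 21x39=819. Corner: (21-11)x(39-9)=300.
dim = 819-300 = 519


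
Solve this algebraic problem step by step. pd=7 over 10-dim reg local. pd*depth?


pd+depth=10
depth=10-7=3
pd*depth=7*3=21


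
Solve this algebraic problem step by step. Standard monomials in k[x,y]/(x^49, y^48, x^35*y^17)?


k[x,y]/I, I = (x^49, y^48, x^35*y^17)
Rect: 49x48=2352. Corner: (49-35)x(48-17)=434.
dim = 2352-434 = 1918


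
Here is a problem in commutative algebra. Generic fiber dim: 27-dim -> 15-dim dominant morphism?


dim(fiber)=dim(X)-dim(Y)=27-15=12


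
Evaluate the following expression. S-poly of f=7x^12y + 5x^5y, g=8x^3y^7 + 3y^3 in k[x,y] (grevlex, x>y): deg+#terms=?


LT(f)=7x^12y, LT(g)=8x^3y^7
lcm(LM)=x^12y^7
S(f,g) (scaled by 56 to clear denominators) = 8y^6*f - 7x^9*g = -21x^9y^3 + 40x^5y^7
2 terms, deg 12.
12+2=14


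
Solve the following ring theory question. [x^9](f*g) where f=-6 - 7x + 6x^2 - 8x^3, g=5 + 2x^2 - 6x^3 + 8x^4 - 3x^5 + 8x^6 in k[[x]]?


[x^9] = sum a_i*b_j, i+j=9
  -8*8=-64
Sum=-64


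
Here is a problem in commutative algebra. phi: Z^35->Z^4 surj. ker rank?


rank(ker) = 35-4 = 31


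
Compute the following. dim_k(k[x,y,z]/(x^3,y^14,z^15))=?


Basis: x^iy^jz^k, i<3,j<14,k<15
3*14*15=630


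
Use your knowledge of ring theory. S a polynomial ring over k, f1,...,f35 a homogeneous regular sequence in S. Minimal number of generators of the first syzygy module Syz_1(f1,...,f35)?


Regular sequence => Koszul complex is the minimal free resolution.
Syz_1 minimally generated by Koszul relations f_i*e_j - f_j*e_i (i<j): mu(Syz_1) = beta_2 = C(m,2) = m(m-1)/2
m=35
35*34/2 = 595


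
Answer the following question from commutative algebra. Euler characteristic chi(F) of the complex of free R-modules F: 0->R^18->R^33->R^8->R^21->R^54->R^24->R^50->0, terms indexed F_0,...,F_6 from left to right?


chi = sum (-1)^i * rank:
(-1)^0*18=18
(-1)^1*33=-33
(-1)^2*8=8
(-1)^3*21=-21
(-1)^4*54=54
(-1)^5*24=-24
(-1)^6*50=50
chi=52


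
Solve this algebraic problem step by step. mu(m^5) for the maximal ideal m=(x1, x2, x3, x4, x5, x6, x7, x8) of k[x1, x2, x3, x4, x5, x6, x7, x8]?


Graded Nakayama: mu(m^d) = dim_k (m^d/m^(d+1)) = #degree-5 monomials in 8 vars
C(n+d-1,d)=C(12,5)=792


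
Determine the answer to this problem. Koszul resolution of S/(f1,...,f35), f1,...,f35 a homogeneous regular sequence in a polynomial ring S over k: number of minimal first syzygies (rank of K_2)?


Regular sequence => Koszul complex is the minimal free resolution.
Syz_1 minimally generated by Koszul relations f_i*e_j - f_j*e_i (i<j): mu(Syz_1) = beta_2 = C(m,2) = m(m-1)/2
m=35
35*34/2 = 595


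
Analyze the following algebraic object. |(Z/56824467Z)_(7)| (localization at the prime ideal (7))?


7-primary part: 56824467=7^7*69
Size=7^7=823543


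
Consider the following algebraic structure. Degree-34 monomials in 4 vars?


C(d+n-1,n-1)=C(37,3)=7770


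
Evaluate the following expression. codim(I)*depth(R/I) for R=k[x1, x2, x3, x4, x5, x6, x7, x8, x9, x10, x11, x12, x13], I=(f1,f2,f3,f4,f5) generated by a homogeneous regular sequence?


codim=5, depth=dim(R/I)=13-5=8
Product=5*8=40


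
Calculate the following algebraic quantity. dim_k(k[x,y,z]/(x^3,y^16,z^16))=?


Basis: x^iy^jz^k, i<3,j<16,k<16
3*16*16=768


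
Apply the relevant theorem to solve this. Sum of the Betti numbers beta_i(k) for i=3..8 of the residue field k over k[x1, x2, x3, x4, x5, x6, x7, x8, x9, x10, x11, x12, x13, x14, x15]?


Koszul resolution: beta_i(k)=C(n,i), n=15
C(15,3)=455, C(15,4)=1365, C(15,5)=3003, C(15,6)=5005, C(15,7)=6435, C(15,8)=6435
Sum=22698


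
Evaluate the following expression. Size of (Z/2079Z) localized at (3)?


3-primary part: 2079=3^3*77
Size=3^3=27


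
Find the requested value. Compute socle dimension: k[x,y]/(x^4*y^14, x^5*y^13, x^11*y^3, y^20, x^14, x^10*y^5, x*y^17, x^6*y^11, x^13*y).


Socle = ann(m) = span of standard monomials u with x*u, y*u in I (staircase corners).
Minimal generators: x^14, x^13*y, x^11*y^3, x^10*y^5, x^6*y^11, x^5*y^13, x^4*y^14, x*y^17, y^20
Corners: y^19, x^3y^16, x^4y^13, x^5y^12, x^9y^10, x^10y^4, x^12y^2, x^13
Socle dim=8


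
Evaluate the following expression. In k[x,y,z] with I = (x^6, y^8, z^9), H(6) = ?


Need i<6, j<8, k<9 with i+j+k=6.
For each i, j ranges over max(0,6-i-8)..min(7,6-i):
  i=0: j in [0,6] -> 7
  i=1: j in [0,5] -> 6
  i=2: j in [0,4] -> 5
  i=3: j in [0,3] -> 4
  i=4: j in [0,2] -> 3
  i=5: j in [0,1] -> 2
H(6) = 7+6+5+4+3+2 = 27


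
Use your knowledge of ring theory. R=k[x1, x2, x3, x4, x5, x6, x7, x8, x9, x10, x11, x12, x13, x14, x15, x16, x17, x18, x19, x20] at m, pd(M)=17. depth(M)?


pd+depth=depth(R)=20
depth=20-17=3


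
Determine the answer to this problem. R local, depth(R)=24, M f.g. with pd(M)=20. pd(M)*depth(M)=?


pd+depth=24
depth=24-20=4
pd*depth=20*4=80


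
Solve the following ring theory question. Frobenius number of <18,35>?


gcd(18,35)=1 => F=ab-a-b=18*35-18-35=630-53=577


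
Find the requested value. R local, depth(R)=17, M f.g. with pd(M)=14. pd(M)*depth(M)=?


pd+depth=17
depth=17-14=3
pd*depth=14*3=42


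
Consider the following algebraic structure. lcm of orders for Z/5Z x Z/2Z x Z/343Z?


Exponent = lcm of the cyclic orders; pairwise coprime => product.
5^1*2^1*7^3=5*2*343=3430


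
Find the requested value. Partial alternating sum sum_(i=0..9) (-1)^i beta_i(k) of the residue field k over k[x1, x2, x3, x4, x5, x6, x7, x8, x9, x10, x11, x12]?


Koszul resolution: beta_i(k)=C(n,i), n=12
sum_(i=0..p) (-1)^i C(n,i) = (-1)^p C(n-1,p)
(-1)^9*C(11,9) = (-1)^9*55 = -55


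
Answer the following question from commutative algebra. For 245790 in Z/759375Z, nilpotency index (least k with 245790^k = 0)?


245790^k mod 759375:
k=1: 245790
k=2: 645975
k=3: 273375
k=4: 303750
k=5: 0
First zero at k = 5


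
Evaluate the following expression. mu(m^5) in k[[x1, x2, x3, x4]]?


C(n+d-1,d)=C(8,5)=56


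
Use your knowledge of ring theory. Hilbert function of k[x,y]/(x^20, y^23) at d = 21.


k[x,y], I = (x^20, y^23), d = 21
Need i < 20 and d-i < 23.
Range: 0 <= i <= 19.
H(21) = 20


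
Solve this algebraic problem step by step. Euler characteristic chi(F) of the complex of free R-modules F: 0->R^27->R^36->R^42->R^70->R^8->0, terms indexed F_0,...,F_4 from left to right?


chi = sum (-1)^i * rank:
(-1)^0*27=27
(-1)^1*36=-36
(-1)^2*42=42
(-1)^3*70=-70
(-1)^4*8=8
chi=-29


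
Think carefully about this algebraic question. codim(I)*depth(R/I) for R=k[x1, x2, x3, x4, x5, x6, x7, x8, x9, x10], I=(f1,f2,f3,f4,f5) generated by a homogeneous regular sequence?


codim=5, depth=dim(R/I)=10-5=5
Product=5*5=25


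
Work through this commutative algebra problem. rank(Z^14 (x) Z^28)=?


rank(M(x)N) = rank(M)*rank(N)
14*28 = 392


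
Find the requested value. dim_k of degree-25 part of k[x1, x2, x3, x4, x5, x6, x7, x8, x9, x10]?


C(d+n-1,n-1)=C(34,9)=52451256


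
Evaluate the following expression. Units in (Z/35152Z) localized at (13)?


Local ring = Z/2197Z.
phi(2197) = 13^2*(13-1) = 2028


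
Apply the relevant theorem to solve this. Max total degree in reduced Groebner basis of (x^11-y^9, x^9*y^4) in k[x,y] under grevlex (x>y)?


LT(f1)=x^11, LT(f2)=x^9y^4, lcm=x^11y^4
S(f1,f2) = y^4*f1 - x^2*f2 = -y^13
Reduced GB = {f1, f2, y^13}; degrees 11, 13, 13
Max = 13


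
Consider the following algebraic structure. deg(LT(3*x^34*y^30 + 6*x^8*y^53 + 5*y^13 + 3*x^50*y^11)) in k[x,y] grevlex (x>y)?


LT: 3*x^34*y^30
deg_x=34, deg_y=30
Total=34+30=64


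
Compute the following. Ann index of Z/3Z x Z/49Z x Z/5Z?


Exponent = lcm of the cyclic orders; pairwise coprime => product.
3^1*7^2*5^1=3*49*5=735


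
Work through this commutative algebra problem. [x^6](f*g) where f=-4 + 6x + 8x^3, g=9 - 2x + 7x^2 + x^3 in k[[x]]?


[x^6] = sum a_i*b_j, i+j=6
  8*1=8
Sum=8


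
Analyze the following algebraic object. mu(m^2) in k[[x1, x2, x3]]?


C(n+d-1,d)=C(4,2)=6


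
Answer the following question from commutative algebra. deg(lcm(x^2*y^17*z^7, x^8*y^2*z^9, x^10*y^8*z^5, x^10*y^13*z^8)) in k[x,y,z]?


lcm = componentwise max:
x: max(2,8,10,10)=10
y: max(17,2,8,13)=17
z: max(7,9,5,8)=9
Total=10+17+9=36


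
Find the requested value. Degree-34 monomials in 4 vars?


C(d+n-1,n-1)=C(37,3)=7770


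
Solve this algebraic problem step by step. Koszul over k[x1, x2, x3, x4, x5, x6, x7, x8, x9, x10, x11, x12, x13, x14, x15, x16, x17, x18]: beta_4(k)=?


C(n,i)=C(18,4)=3060


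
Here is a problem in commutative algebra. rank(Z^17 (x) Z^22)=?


rank(M(x)N) = rank(M)*rank(N)
17*22 = 374


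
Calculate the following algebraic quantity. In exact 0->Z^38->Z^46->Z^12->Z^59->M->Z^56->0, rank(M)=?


Alt sum=0:
(-1)^0*38 + (-1)^1*46 + (-1)^2*12 + (-1)^3*59 + (-1)^4*? + (-1)^5*56=0
rank(M)=111


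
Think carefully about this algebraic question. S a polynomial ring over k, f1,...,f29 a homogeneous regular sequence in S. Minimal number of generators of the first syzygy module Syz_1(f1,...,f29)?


Regular sequence => Koszul complex is the minimal free resolution.
Syz_1 minimally generated by Koszul relations f_i*e_j - f_j*e_i (i<j): mu(Syz_1) = beta_2 = C(m,2) = m(m-1)/2
m=29
29*28/2 = 406


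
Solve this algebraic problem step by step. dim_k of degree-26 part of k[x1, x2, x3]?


C(d+n-1,n-1)=C(28,2)=378


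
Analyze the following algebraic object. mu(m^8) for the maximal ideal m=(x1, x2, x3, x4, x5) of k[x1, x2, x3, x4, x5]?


Graded Nakayama: mu(m^d) = dim_k (m^d/m^(d+1)) = #degree-8 monomials in 5 vars
C(n+d-1,d)=C(12,8)=495


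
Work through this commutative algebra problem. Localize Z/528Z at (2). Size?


2-primary part: 528=2^4*33
Size=2^4=16


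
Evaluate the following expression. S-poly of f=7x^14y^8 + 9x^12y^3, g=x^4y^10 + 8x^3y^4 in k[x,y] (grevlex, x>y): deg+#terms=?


LT(f)=7x^14y^8, LT(g)=x^4y^10
lcm(LM)=x^14y^10
S(f,g) (scaled by 7 to clear denominators) = y^2*f - 7x^10*g = -56x^13y^4 + 9x^12y^5
2 terms, deg 17.
17+2=19


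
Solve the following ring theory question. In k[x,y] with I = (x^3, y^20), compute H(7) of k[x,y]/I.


k[x,y], I = (x^3, y^20), d = 7
Need i < 3 and d-i < 20.
Range: 0 <= i <= 2.
H(7) = 3


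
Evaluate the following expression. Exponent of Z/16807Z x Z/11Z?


Exponent = lcm of the cyclic orders; pairwise coprime => product.
7^5*11^1=16807*11=184877


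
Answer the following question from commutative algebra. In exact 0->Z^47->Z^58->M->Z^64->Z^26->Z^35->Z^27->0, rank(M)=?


Alt sum=0:
(-1)^0*47 + (-1)^1*58 + (-1)^2*? + (-1)^3*64 + (-1)^4*26 + (-1)^5*35 + (-1)^6*27=0
rank(M)=57


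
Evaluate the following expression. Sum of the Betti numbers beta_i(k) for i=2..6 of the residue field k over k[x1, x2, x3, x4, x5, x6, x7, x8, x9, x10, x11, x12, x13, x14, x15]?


Koszul resolution: beta_i(k)=C(n,i), n=15
C(15,2)=105, C(15,3)=455, C(15,4)=1365, C(15,5)=3003, C(15,6)=5005
Sum=9933


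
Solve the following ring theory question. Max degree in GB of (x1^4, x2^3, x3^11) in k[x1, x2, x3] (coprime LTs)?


Pure powers, coprime LTs => already GB.
Degrees: 4, 3, 11
Max=11


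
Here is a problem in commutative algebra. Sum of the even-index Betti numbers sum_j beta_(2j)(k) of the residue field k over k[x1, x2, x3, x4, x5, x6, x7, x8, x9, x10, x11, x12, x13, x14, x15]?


Koszul resolution: beta_i(k)=C(n,i), n=15
sum_even C(15,i) = 2^(n-1) = 2^14 = 16384


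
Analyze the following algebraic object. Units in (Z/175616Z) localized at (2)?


Local ring = Z/512Z.
phi(512) = 2^8*(2-1) = 256


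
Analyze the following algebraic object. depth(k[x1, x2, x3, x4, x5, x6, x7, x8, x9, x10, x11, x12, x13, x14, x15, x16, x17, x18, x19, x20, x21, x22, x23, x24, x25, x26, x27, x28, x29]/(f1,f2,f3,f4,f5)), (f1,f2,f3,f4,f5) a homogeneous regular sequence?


depth(R)=29
depth(R/I)=29-5=24


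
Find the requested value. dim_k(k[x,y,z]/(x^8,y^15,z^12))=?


Basis: x^iy^jz^k, i<8,j<15,k<12
8*15*12=1440


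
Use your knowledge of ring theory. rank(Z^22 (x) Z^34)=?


rank(M(x)N) = rank(M)*rank(N)
22*34 = 748


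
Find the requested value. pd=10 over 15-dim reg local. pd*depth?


pd+depth=15
depth=15-10=5
pd*depth=10*5=50


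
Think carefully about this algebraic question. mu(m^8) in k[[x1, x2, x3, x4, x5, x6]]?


C(n+d-1,d)=C(13,8)=1287


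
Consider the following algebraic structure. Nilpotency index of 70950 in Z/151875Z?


70950^k mod 151875:
k=1: 70950
k=2: 5625
k=3: 118125
k=4: 50625
k=5: 0
First zero at k = 5


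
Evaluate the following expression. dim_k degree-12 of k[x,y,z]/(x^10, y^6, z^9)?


Need i<10, j<6, k<9 with i+j+k=12.
For each i, j ranges over max(0,12-i-8)..min(5,12-i):
  i=0: j in [4,5] -> 2
  i=1: j in [3,5] -> 3
  i=2: j in [2,5] -> 4
  i=3: j in [1,5] -> 5
  i=4: j in [0,5] -> 6
  i=5: j in [0,5] -> 6
  i=6: j in [0,5] -> 6
  i=7: j in [0,5] -> 6
  i=8: j in [0,4] -> 5
  i=9: j in [0,3] -> 4
H(12) = 2+3+4+5+6+6+6+6+5+4 = 47


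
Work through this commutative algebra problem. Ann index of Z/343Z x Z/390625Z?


Exponent = lcm of the cyclic orders; pairwise coprime => product.
7^3*5^8=343*390625=133984375


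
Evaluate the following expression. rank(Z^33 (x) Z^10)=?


rank(M(x)N) = rank(M)*rank(N)
33*10 = 330


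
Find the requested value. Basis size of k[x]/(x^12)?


Basis: 1,x,...,x^11
dim=12


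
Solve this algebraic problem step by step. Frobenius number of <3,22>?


gcd(3,22)=1 => F=ab-a-b=3*22-3-22=66-25=41


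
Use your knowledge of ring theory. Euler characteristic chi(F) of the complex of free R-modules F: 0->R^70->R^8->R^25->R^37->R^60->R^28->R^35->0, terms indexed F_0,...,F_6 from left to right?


chi = sum (-1)^i * rank:
(-1)^0*70=70
(-1)^1*8=-8
(-1)^2*25=25
(-1)^3*37=-37
(-1)^4*60=60
(-1)^5*28=-28
(-1)^6*35=35
chi=117


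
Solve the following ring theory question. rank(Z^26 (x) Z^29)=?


rank(M(x)N) = rank(M)*rank(N)
26*29 = 754


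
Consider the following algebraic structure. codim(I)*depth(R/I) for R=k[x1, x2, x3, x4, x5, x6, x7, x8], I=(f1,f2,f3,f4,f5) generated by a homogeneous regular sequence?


codim=5, depth=dim(R/I)=8-5=3
Product=5*3=15


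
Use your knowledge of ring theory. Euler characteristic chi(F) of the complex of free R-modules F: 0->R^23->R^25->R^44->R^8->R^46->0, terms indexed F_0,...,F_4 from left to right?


chi = sum (-1)^i * rank:
(-1)^0*23=23
(-1)^1*25=-25
(-1)^2*44=44
(-1)^3*8=-8
(-1)^4*46=46
chi=80


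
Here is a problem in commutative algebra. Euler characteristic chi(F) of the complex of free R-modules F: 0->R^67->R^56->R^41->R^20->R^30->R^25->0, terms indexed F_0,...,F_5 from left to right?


chi = sum (-1)^i * rank:
(-1)^0*67=67
(-1)^1*56=-56
(-1)^2*41=41
(-1)^3*20=-20
(-1)^4*30=30
(-1)^5*25=-25
chi=37


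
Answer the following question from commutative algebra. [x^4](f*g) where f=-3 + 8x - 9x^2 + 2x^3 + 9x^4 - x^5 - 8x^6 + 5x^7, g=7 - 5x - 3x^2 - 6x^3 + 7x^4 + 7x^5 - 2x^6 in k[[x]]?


[x^4] = sum a_i*b_j, i+j=4
  -3*7=-21
  8*-6=-48
  -9*-3=27
  2*-5=-10
  9*7=63
Sum=11


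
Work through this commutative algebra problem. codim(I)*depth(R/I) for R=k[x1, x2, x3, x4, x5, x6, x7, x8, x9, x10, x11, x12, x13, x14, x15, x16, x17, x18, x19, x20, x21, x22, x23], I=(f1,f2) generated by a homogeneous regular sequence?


codim=2, depth=dim(R/I)=23-2=21
Product=2*21=42


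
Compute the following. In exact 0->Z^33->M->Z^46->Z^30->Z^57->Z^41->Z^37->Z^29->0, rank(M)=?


Alt sum=0:
(-1)^0*33 + (-1)^1*? + (-1)^2*46 + (-1)^3*30 + (-1)^4*57 + (-1)^5*41 + (-1)^6*37 + (-1)^7*29=0
rank(M)=73


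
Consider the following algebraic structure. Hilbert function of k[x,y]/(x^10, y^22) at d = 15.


k[x,y], I = (x^10, y^22), d = 15
Need i < 10 and d-i < 22.
Range: 0 <= i <= 9.
H(15) = 10


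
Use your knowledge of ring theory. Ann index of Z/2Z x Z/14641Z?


Exponent = lcm of the cyclic orders; pairwise coprime => product.
2^1*11^4=2*14641=29282


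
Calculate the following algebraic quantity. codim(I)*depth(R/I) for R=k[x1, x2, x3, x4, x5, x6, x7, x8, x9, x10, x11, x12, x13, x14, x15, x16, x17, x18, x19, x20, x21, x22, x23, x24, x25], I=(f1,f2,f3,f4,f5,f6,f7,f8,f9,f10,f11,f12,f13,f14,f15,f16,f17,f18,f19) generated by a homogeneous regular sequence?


codim=19, depth=dim(R/I)=25-19=6
Product=19*6=114


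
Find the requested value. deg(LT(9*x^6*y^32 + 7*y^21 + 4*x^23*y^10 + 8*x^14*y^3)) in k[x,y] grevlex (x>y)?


LT: 9*x^6*y^32
deg_x=6, deg_y=32
Total=6+32=38


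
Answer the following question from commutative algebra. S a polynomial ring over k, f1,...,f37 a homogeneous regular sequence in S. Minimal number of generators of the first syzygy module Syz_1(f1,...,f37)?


Regular sequence => Koszul complex is the minimal free resolution.
Syz_1 minimally generated by Koszul relations f_i*e_j - f_j*e_i (i<j): mu(Syz_1) = beta_2 = C(m,2) = m(m-1)/2
m=37
37*36/2 = 666


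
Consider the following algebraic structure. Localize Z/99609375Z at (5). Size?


5-primary part: 99609375=5^9*51
Size=5^9=1953125


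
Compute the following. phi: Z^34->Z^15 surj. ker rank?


rank(ker) = 34-15 = 19


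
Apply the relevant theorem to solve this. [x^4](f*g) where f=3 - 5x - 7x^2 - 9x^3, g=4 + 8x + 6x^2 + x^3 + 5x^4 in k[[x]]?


[x^4] = sum a_i*b_j, i+j=4
  3*5=15
  -5*1=-5
  -7*6=-42
  -9*8=-72
Sum=-104


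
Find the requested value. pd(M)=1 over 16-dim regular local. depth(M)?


pd+depth=depth(R)=16
depth=16-1=15


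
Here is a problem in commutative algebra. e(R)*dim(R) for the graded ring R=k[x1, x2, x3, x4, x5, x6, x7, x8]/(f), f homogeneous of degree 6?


e(R)=deg(f)=6, dim(R)=8-1=7
e*dim=6*7=42


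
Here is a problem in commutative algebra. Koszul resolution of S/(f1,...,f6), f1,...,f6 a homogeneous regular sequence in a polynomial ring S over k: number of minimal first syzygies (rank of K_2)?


Regular sequence => Koszul complex is the minimal free resolution.
Syz_1 minimally generated by Koszul relations f_i*e_j - f_j*e_i (i<j): mu(Syz_1) = beta_2 = C(m,2) = m(m-1)/2
m=6
6*5/2 = 15


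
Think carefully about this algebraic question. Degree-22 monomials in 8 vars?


C(d+n-1,n-1)=C(29,7)=1560780


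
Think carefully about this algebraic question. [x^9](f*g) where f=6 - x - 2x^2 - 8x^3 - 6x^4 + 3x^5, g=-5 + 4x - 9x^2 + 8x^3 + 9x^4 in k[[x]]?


[x^9] = sum a_i*b_j, i+j=9
  3*9=27
Sum=27


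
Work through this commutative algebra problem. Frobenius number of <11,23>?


gcd(11,23)=1 => F=ab-a-b=11*23-11-23=253-34=219


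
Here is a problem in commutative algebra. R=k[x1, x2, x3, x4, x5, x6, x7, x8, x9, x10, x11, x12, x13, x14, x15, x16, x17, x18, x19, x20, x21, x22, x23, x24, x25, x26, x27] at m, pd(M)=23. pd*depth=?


pd+depth=27
depth=27-23=4
pd*depth=23*4=92


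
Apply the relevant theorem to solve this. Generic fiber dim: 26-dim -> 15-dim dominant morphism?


dim(fiber)=dim(X)-dim(Y)=26-15=11


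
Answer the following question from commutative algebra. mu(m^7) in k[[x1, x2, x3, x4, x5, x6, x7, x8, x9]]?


C(n+d-1,d)=C(15,7)=6435


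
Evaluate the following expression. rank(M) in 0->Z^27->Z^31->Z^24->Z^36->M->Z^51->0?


Alt sum=0:
(-1)^0*27 + (-1)^1*31 + (-1)^2*24 + (-1)^3*36 + (-1)^4*? + (-1)^5*51=0
rank(M)=67


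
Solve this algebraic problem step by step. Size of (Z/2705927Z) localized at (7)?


7-primary part: 2705927=7^6*23
Size=7^6=117649


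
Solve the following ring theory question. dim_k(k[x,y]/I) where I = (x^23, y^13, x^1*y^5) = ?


k[x,y]/I, I = (x^23, y^13, x^1*y^5)
Rect: 23x13=299. Corner: (23-1)x(13-5)=176.
dim = 299-176 = 123


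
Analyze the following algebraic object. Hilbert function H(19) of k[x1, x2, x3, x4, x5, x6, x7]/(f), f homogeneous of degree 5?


C(25,6)-C(20,6)=177100-38760=138340


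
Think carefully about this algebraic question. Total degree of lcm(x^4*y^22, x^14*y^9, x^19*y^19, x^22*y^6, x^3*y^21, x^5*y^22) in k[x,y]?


lcm = componentwise max:
x: max(4,14,19,22,3,5)=22
y: max(22,9,19,6,21,22)=22
Total=22+22=44


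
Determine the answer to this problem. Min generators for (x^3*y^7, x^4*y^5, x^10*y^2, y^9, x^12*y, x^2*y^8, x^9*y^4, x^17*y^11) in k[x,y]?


Remove redundant (divisible by others).
x^17*y^11 redundant.
Min: x^12*y, x^10*y^2, x^9*y^4, x^4*y^5, x^3*y^7, x^2*y^8, y^9
Count=7


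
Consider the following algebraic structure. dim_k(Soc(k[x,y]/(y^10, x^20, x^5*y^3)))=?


Socle = ann(m) = span of standard monomials u with x*u, y*u in I (staircase corners).
Minimal generators: x^20, x^5*y^3, y^10
Corners: x^4y^9, x^19y^2
Socle dim=2


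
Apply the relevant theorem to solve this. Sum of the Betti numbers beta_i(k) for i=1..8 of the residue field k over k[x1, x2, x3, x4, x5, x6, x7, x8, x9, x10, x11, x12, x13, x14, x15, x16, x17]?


Koszul resolution: beta_i(k)=C(n,i), n=17
C(17,1)=17, C(17,2)=136, C(17,3)=680, C(17,4)=2380, C(17,5)=6188, C(17,6)=12376, C(17,7)=19448, C(17,8)=24310
Sum=65535


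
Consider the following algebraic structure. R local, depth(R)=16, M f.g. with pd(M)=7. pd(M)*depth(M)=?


pd+depth=16
depth=16-7=9
pd*depth=7*9=63


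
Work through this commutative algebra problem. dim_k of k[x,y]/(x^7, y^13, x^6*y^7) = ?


k[x,y]/I, I = (x^7, y^13, x^6*y^7)
Rect: 7x13=91. Corner: (7-6)x(13-7)=6.
dim = 91-6 = 85


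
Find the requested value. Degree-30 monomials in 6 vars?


C(d+n-1,n-1)=C(35,5)=324632


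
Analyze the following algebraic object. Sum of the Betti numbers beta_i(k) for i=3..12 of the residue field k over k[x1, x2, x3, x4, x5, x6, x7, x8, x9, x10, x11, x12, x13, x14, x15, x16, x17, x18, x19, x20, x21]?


Koszul resolution: beta_i(k)=C(n,i), n=21
C(21,3)=1330, C(21,4)=5985, C(21,5)=20349, C(21,6)=54264, C(21,7)=116280, C(21,8)=203490, C(21,9)=293930, C(21,10)=352716, C(21,11)=352716, C(21,12)=293930
Sum=1694990


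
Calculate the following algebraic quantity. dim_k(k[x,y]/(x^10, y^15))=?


Basis: x^i*y^j, i<10, j<15
10*15=150


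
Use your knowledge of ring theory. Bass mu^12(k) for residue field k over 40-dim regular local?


C(n,i)=C(40,12)=5586853480


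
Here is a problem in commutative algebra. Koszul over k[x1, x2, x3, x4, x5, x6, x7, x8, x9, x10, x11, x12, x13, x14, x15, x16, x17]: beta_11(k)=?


C(n,i)=C(17,11)=12376


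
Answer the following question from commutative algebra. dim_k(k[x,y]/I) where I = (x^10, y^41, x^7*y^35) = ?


k[x,y]/I, I = (x^10, y^41, x^7*y^35)
Rect: 10x41=410. Corner: (10-7)x(41-35)=18.
dim = 410-18 = 392


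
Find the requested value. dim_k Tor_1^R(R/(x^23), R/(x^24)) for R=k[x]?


Tor_1(R/I,R/J)=(I cap J)/IJ=(x^24)/(x^47)
dim=47-24=min(23,24)=23


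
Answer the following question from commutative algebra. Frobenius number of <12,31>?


gcd(12,31)=1 => F=ab-a-b=12*31-12-31=372-43=329


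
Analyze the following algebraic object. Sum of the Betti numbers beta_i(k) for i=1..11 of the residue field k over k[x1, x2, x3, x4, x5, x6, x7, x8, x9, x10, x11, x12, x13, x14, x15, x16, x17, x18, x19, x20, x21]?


Koszul resolution: beta_i(k)=C(n,i), n=21
C(21,1)=21, C(21,2)=210, C(21,3)=1330, C(21,4)=5985, C(21,5)=20349, C(21,6)=54264, C(21,7)=116280, C(21,8)=203490, C(21,9)=293930, C(21,10)=352716, C(21,11)=352716
Sum=1401291


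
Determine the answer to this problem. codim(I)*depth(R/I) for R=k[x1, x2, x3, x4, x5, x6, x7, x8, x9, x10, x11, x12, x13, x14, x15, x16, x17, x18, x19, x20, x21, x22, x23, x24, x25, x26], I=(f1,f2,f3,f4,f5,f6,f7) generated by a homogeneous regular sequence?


codim=7, depth=dim(R/I)=26-7=19
Product=7*19=133


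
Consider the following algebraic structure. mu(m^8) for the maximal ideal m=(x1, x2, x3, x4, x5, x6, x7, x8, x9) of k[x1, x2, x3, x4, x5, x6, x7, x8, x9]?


Graded Nakayama: mu(m^d) = dim_k (m^d/m^(d+1)) = #degree-8 monomials in 9 vars
C(n+d-1,d)=C(16,8)=12870


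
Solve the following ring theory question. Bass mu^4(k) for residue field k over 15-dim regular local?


C(n,i)=C(15,4)=1365


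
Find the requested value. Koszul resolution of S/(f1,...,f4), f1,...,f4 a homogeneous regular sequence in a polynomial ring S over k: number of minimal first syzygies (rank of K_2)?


Regular sequence => Koszul complex is the minimal free resolution.
Syz_1 minimally generated by Koszul relations f_i*e_j - f_j*e_i (i<j): mu(Syz_1) = beta_2 = C(m,2) = m(m-1)/2
m=4
4*3/2 = 6


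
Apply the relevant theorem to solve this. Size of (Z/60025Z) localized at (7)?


7-primary part: 60025=7^4*25
Size=7^4=2401


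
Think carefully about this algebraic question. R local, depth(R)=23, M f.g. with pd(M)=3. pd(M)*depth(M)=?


pd+depth=23
depth=23-3=20
pd*depth=3*20=60


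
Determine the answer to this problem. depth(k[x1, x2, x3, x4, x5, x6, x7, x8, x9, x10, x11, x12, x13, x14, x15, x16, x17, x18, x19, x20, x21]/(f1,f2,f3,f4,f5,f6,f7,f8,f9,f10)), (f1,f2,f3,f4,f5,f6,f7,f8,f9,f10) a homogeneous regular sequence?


depth(R)=21
depth(R/I)=21-10=11


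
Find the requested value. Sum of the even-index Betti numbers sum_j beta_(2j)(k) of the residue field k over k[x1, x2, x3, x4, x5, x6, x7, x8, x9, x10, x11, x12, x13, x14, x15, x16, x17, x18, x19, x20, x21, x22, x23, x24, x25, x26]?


Koszul resolution: beta_i(k)=C(n,i), n=26
sum_even C(26,i) = 2^(n-1) = 2^25 = 33554432


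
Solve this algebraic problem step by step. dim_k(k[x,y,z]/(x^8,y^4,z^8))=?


Basis: x^iy^jz^k, i<8,j<4,k<8
8*4*8=256


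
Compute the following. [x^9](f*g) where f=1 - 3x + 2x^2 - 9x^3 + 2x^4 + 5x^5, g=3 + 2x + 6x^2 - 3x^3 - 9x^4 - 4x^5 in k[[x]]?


[x^9] = sum a_i*b_j, i+j=9
  2*-4=-8
  5*-9=-45
Sum=-53


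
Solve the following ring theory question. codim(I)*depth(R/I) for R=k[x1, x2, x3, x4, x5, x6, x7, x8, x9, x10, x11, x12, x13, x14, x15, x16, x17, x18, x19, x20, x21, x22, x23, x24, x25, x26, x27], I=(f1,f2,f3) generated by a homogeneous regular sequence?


codim=3, depth=dim(R/I)=27-3=24
Product=3*24=72


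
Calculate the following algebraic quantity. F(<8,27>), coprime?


gcd(8,27)=1 => F=ab-a-b=8*27-8-27=216-35=181


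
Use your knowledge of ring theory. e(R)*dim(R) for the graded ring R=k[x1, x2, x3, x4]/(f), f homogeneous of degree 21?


e(R)=deg(f)=21, dim(R)=4-1=3
e*dim=21*3=63


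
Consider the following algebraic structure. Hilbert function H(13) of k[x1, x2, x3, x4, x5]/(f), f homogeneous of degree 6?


C(17,4)-C(11,4)=2380-330=2050


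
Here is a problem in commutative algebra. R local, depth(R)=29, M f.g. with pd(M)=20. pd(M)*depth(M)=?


pd+depth=29
depth=29-20=9
pd*depth=20*9=180


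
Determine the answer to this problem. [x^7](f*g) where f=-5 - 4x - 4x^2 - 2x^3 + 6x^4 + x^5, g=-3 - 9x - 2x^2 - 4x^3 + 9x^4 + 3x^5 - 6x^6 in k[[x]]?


[x^7] = sum a_i*b_j, i+j=7
  -4*-6=24
  -4*3=-12
  -2*9=-18
  6*-4=-24
  1*-2=-2
Sum=-32


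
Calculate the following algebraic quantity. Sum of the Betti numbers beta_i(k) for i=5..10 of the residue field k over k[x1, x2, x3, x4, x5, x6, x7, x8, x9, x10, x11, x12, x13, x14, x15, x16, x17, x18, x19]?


Koszul resolution: beta_i(k)=C(n,i), n=19
C(19,5)=11628, C(19,6)=27132, C(19,7)=50388, C(19,8)=75582, C(19,9)=92378, C(19,10)=92378
Sum=349486
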